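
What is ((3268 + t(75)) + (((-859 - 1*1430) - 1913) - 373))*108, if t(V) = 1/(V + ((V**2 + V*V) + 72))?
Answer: -536251608/3799 ≈ -1.4116e+5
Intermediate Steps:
t(V) = 1/(72 + V + 2*V**2) (t(V) = 1/(V + ((V**2 + V**2) + 72)) = 1/(V + (2*V**2 + 72)) = 1/(V + (72 + 2*V**2)) = 1/(72 + V + 2*V**2))
((3268 + t(75)) + (((-859 - 1*1430) - 1913) - 373))*108 = ((3268 + 1/(72 + 75 + 2*75**2)) + (((-859 - 1*1430) - 1913) - 373))*108 = ((3268 + 1/(72 + 75 + 2*5625)) + (((-859 - 1430) - 1913) - 373))*108 = ((3268 + 1/(72 + 75 + 11250)) + ((-2289 - 1913) - 373))*108 = ((3268 + 1/11397) + (-4202 - 373))*108 = ((3268 + 1/11397) - 4575)*108 = (37245397/11397 - 4575)*108 = -14895878/11397*108 = -536251608/3799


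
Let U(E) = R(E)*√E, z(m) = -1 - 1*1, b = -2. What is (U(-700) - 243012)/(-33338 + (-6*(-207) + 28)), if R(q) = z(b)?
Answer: 60753/8017 + 5*I*√7/8017 ≈ 7.578 + 0.0016501*I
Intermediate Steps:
z(m) = -2 (z(m) = -1 - 1 = -2)
R(q) = -2
U(E) = -2*√E
(U(-700) - 243012)/(-33338 + (-6*(-207) + 28)) = (-20*I*√7 - 243012)/(-33338 + (-6*(-207) + 28)) = (-20*I*√7 - 243012)/(-33338 + (1242 + 28)) = (-20*I*√7 - 243012)/(-33338 + 1270) = (-243012 - 20*I*√7)/(-32068) = (-243012 - 20*I*√7)*(-1/32068) = 60753/8017 + 5*I*√7/8017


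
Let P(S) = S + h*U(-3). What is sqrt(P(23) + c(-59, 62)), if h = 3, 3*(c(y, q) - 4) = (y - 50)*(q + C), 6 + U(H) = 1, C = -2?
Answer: 2*I*sqrt(542) ≈ 46.562*I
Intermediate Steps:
U(H) = -5 (U(H) = -6 + 1 = -5)
c(y, q) = 4 + (-50 + y)*(-2 + q)/3 (c(y, q) = 4 + ((y - 50)*(q - 2))/3 = 4 + ((-50 + y)*(-2 + q))/3 = 4 + (-50 + y)*(-2 + q)/3)
P(S) = -15 + S (P(S) = S + 3*(-5) = S - 15 = -15 + S)
sqrt(P(23) + c(-59, 62)) = sqrt((-15 + 23) + (112/3 - 50/3*62 - 2/3*(-59) + (1/3)*62*(-59))) = sqrt(8 + (112/3 - 3100/3 + 118/3 - 3658/3)) = sqrt(8 - 2176) = sqrt(-2168) = 2*I*sqrt(542)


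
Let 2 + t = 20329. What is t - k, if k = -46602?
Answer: 66929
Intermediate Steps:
t = 20327 (t = -2 + 20329 = 20327)
t - k = 20327 - 1*(-46602) = 20327 + 46602 = 66929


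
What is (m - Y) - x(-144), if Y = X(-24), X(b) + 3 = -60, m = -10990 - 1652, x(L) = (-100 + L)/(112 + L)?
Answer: -100693/8 ≈ -12587.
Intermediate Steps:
x(L) = (-100 + L)/(112 + L)
m = -12642
X(b) = -63 (X(b) = -3 - 60 = -63)
Y = -63
(m - Y) - x(-144) = (-12642 - 1*(-63)) - (-100 - 144)/(112 - 144) = (-12642 + 63) - (-244)/(-32) = -12579 - (-1)*(-244)/32 = -12579 - 1*61/8 = -12579 - 61/8 = -100693/8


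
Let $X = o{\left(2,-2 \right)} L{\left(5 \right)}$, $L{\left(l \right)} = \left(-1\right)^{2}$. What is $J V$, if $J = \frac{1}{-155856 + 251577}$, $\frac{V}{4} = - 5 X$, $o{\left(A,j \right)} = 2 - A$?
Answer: $0$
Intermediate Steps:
$L{\left(l \right)} = 1$
$X = 0$ ($X = \left(2 - 2\right) 1 = 0 \cdot 1 = 0$)
$V = 0$ ($V = 4 \left(\left(-5\right) 0\right) = 4 \cdot 0 = 0$)
$J = \frac{1}{95721} \approx 1.0447 \cdot 10^{-5}$
$J V = \frac{1}{95721} \cdot 0 = 0$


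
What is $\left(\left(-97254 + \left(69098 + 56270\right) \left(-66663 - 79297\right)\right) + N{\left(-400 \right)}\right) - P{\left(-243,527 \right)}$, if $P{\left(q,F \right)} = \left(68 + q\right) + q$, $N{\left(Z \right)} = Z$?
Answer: $-18298810516$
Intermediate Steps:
$P{\left(q,F \right)} = 68 + 2 q$
$\left(\left(-97254 + \left(69098 + 56270\right) \left(-66663 - 79297\right)\right) + N{\left(-400 \right)}\right) - P{\left(-243,527 \right)} = \left(\left(-97254 + \left(69098 + 56270\right) \left(-66663 - 79297\right)\right) - 400\right) - \left(68 + 2 \left(-243\right)\right) = \left(\left(-97254 + 125368 \left(-145960\right)\right) - 400\right) - \left(68 - 486\right) = \left(\left(-97254 - 18298713280\right) - 400\right) - -418 = \left(-18298810534 - 400\right) + 418 = -18298810934 + 418 = -18298810516$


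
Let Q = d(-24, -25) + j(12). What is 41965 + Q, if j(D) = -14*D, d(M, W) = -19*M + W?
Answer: 42228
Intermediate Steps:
d(M, W) = W - 19*M
Q = 263 (Q = (-25 - 19*(-24)) - 14*12 = (-25 + 456) - 168 = 431 - 168 = 263)
41965 + Q = 41965 + 263 = 42228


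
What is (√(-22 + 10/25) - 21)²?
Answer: 2097/5 - 252*I*√15/5 ≈ 419.4 - 195.2*I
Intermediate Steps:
(√(-22 + 10/25) - 21)² = (√(-22 + 10*(1/25)) - 21)² = (√(-22 + ⅖) - 21)² = (√(-108/5) - 21)² = (6*I*√15/5 - 21)² = (-21 + 6*I*√15/5)²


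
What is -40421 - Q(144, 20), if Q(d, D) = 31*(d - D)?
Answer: -44265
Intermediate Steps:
Q(d, D) = -31*D + 31*d
-40421 - Q(144, 20) = -40421 - (-31*20 + 31*144) = -40421 - (-620 + 4464) = -40421 - 1*3844 = -40421 - 3844 = -44265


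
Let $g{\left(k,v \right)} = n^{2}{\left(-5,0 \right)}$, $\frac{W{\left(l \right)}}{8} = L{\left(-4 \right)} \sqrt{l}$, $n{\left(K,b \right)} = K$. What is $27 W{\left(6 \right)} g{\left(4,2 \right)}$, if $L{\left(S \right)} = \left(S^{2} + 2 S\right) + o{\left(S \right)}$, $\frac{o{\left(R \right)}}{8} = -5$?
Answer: $- 172800 \sqrt{6} \approx -4.2327 \cdot 10^{5}$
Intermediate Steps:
$o{\left(R \right)} = -40$ ($o{\left(R \right)} = 8 \left(-5\right) = -40$)
$L{\left(S \right)} = -40 + S^{2} + 2 S$ ($L{\left(S \right)} = \left(S^{2} + 2 S\right) - 40 = -40 + S^{2} + 2 S$)
$W{\left(l \right)} = - 256 \sqrt{l}$ ($W{\left(l \right)} = 8 \left(-40 + \left(-4\right)^{2} + 2 \left(-4\right)\right) \sqrt{l} = 8 \left(-40 + 16 - 8\right) \sqrt{l} = 8 \left(- 32 \sqrt{l}\right) = - 256 \sqrt{l}$)
$g{\left(k,v \right)} = 25$ ($g{\left(k,v \right)} = \left(-5\right)^{2} = 25$)
$27 W{\left(6 \right)} g{\left(4,2 \right)} = 27 \left(- 256 \sqrt{6}\right) 25 = - 6912 \sqrt{6} \cdot 25 = - 172800 \sqrt{6}$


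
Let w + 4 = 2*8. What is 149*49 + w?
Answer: 7313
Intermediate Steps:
w = 12 (w = -4 + 2*8 = -4 + 16 = 12)
149*49 + w = 149*49 + 12 = 7301 + 12 = 7313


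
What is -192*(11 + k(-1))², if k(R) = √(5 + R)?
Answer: -32448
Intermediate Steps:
-192*(11 + k(-1))² = -192*(11 + √(5 - 1))² = -192*(11 + √4)² = -192*(11 + 2)² = -192*13² = -192*169 = -32448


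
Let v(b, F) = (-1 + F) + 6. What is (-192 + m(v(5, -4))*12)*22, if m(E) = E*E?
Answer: -3960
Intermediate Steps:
v(b, F) = 5 + F
m(E) = E²
(-192 + m(v(5, -4))*12)*22 = (-192 + (5 - 4)²*12)*22 = (-192 + 1²*12)*22 = (-192 + 1*12)*22 = (-192 + 12)*22 = -180*22 = -3960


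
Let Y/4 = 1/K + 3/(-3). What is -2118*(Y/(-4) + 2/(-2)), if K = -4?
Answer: -1059/2 ≈ -529.50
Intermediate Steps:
Y = -5 (Y = 4*(1/(-4) + 3/(-3)) = 4*(1*(-¼) + 3*(-⅓)) = 4*(-¼ - 1) = 4*(-5/4) = -5)
-2118*(Y/(-4) + 2/(-2)) = -2118*(-5/(-4) + 2/(-2)) = -2118*(-5*(-¼) + 2*(-½)) = -2118*(5/4 - 1) = -2118*¼ = -1059/2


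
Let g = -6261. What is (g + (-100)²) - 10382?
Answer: -6643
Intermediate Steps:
(g + (-100)²) - 10382 = (-6261 + (-100)²) - 10382 = (-6261 + 10000) - 10382 = 3739 - 10382 = -6643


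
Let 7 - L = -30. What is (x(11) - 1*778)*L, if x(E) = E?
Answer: -28379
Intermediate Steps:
L = 37 (L = 7 - 1*(-30) = 7 + 30 = 37)
(x(11) - 1*778)*L = (11 - 1*778)*37 = (11 - 778)*37 = -767*37 = -28379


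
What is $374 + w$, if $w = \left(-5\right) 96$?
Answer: $-106$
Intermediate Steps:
$w = -480$
$374 + w = 374 - 480 = -106$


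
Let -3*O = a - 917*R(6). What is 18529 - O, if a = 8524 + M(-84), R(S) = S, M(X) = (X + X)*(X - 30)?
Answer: 77761/3 ≈ 25920.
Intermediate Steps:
M(X) = 2*X*(-30 + X) (M(X) = (2*X)*(-30 + X) = 2*X*(-30 + X))
a = 27676 (a = 8524 + 2*(-84)*(-30 - 84) = 8524 + 2*(-84)*(-114) = 8524 + 19152 = 27676)
O = -22174/3 (O = -(27676 - 917*6)/3 = -(27676 - 5502)/3 = -1/3*22174 = -22174/3 ≈ -7391.3)
18529 - O = 18529 - 1*(-22174/3) = 18529 + 22174/3 = 77761/3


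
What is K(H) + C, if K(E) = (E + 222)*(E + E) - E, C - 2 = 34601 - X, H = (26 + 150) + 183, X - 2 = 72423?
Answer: 378977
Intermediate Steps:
X = 72425 (X = 2 + 72423 = 72425)
H = 359 (H = 176 + 183 = 359)
C = -37822 (C = 2 + (34601 - 1*72425) = 2 + (34601 - 72425) = 2 - 37824 = -37822)
K(E) = -E + 2*E*(222 + E) (K(E) = (222 + E)*(2*E) - E = 2*E*(222 + E) - E = -E + 2*E*(222 + E))
K(H) + C = 359*(443 + 2*359) - 37822 = 359*(443 + 718) - 37822 = 359*1161 - 37822 = 416799 - 37822 = 378977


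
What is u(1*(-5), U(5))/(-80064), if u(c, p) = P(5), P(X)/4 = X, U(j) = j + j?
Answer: -5/20016 ≈ -0.00024980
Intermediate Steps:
U(j) = 2*j
P(X) = 4*X
u(c, p) = 20 (u(c, p) = 4*5 = 20)
u(1*(-5), U(5))/(-80064) = 20/(-80064) = 20*(-1/80064) = -5/20016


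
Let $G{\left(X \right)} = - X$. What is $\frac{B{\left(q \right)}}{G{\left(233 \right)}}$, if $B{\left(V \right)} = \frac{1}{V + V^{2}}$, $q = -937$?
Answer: $- \frac{1}{204348456} \approx -4.8936 \cdot 10^{-9}$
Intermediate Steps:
$\frac{B{\left(q \right)}}{G{\left(233 \right)}} = \frac{\frac{1}{-937} \frac{1}{1 - 937}}{\left(-1\right) 233} = \frac{\left(- \frac{1}{937}\right) \frac{1}{-936}}{-233} = \left(- \frac{1}{937}\right) \left(- \frac{1}{936}\right) \left(- \frac{1}{233}\right) = \frac{1}{877032} \left(- \frac{1}{233}\right) = - \frac{1}{204348456}$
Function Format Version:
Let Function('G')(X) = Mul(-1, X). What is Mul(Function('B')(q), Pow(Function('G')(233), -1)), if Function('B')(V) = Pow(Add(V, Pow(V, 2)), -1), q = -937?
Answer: Rational(-1, 204348456) ≈ -4.8936e-9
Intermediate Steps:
Mul(Function('B')(q), Pow(Function('G')(233), -1)) = Mul(Mul(Pow(-937, -1), Pow(Add(1, -937), -1)), Pow(Mul(-1, 233), -1)) = Mul(Mul(Rational(-1, 937), Pow(-936, -1)), Pow(-233, -1)) = Mul(Mul(Rational(-1, 937), Rational(-1, 936)), Rational(-1, 233)) = Mul(Rational(1, 877032), Rational(-1, 233)) = Rational(-1, 204348456)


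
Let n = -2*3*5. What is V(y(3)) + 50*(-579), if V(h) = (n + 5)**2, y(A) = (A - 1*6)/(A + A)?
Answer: -28325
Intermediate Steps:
y(A) = (-6 + A)/(2*A) (y(A) = (A - 6)/((2*A)) = (-6 + A)*(1/(2*A)) = (-6 + A)/(2*A))
n = -30 (n = -6*5 = -30)
V(h) = 625 (V(h) = (-30 + 5)**2 = (-25)**2 = 625)
V(y(3)) + 50*(-579) = 625 + 50*(-579) = 625 - 28950 = -28325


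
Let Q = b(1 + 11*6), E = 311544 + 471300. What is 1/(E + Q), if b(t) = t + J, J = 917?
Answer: 1/783828 ≈ 1.2758e-6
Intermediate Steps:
b(t) = 917 + t (b(t) = t + 917 = 917 + t)
E = 782844
Q = 984 (Q = 917 + (1 + 11*6) = 917 + (1 + 66) = 917 + 67 = 984)
1/(E + Q) = 1/(782844 + 984) = 1/783828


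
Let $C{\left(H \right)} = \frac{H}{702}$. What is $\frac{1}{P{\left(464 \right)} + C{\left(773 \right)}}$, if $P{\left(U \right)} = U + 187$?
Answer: $\frac{702}{457775} \approx 0.0015335$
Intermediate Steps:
$P{\left(U \right)} = 187 + U$
$C{\left(H \right)} = \frac{H}{702}$ ($C{\left(H \right)} = H \frac{1}{702} = \frac{H}{702}$)
$\frac{1}{P{\left(464 \right)} + C{\left(773 \right)}} = \frac{1}{\left(187 + 464\right) + \frac{1}{702} \cdot 773} = \frac{1}{651 + \frac{773}{702}} = \frac{1}{\frac{457775}{702}} = \frac{702}{457775}$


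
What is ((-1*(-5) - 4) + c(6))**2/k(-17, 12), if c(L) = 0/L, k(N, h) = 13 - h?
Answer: 1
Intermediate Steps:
c(L) = 0
((-1*(-5) - 4) + c(6))**2/k(-17, 12) = ((-1*(-5) - 4) + 0)**2/(13 - 1*12) = ((5 - 4) + 0)**2/(13 - 12) = (1 + 0)**2/1 = 1**2*1 = 1*1 = 1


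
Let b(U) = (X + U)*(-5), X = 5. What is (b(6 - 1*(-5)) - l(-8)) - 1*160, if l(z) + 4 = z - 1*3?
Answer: -225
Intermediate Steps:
l(z) = -7 + z (l(z) = -4 + (z - 1*3) = -4 + (z - 3) = -4 + (-3 + z) = -7 + z)
b(U) = -25 - 5*U (b(U) = (5 + U)*(-5) = -25 - 5*U)
(b(6 - 1*(-5)) - l(-8)) - 1*160 = ((-25 - 5*(6 - 1*(-5))) - (-7 - 8)) - 1*160 = ((-25 - 5*(6 + 5)) - 1*(-15)) - 160 = ((-25 - 5*11) + 15) - 160 = ((-25 - 55) + 15) - 160 = (-80 + 15) - 160 = -65 - 160 = -225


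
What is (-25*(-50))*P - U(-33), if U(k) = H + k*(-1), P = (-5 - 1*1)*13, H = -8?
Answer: -97525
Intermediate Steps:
P = -78 (P = (-5 - 1)*13 = -6*13 = -78)
U(k) = -8 - k (U(k) = -8 + k*(-1) = -8 - k)
(-25*(-50))*P - U(-33) = -25*(-50)*(-78) - (-8 - 1*(-33)) = 1250*(-78) - (-8 + 33) = -97500 - 1*25 = -97500 - 25 = -97525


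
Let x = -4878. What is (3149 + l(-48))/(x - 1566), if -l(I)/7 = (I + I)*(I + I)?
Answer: 61363/6444 ≈ 9.5225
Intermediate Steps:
l(I) = -28*I**2 (l(I) = -7*(I + I)*(I + I) = -7*2*I*2*I = -28*I**2)
(3149 + l(-48))/(x - 1566) = (3149 - 28*(-48)**2)/(-4878 - 1566) = (3149 - 28*2304)/(-6444) = (3149 - 64512)*(-1/6444) = -61363*(-1/6444) = 61363/6444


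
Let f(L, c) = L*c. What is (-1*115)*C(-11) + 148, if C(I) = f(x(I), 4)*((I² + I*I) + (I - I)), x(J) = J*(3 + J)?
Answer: -9796012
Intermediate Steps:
C(I) = 8*I³*(3 + I) (C(I) = ((I*(3 + I))*4)*((I² + I*I) + (I - I)) = (4*I*(3 + I))*((I² + I²) + 0) = (4*I*(3 + I))*(2*I² + 0) = (4*I*(3 + I))*(2*I²) = 8*I³*(3 + I))
(-1*115)*C(-11) + 148 = (-1*115)*(8*(-11)³*(3 - 11)) + 148 = -920*(-1331)*(-8) + 148 = -115*85184 + 148 = -9796160 + 148 = -9796012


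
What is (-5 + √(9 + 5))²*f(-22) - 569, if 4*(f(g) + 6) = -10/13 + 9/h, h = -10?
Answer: -32771/40 + 3337*√14/52 ≈ -579.16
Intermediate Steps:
f(g) = -3337/520 (f(g) = -6 + (-10/13 + 9/(-10))/4 = -6 + (-10*1/13 + 9*(-⅒))/4 = -6 + (-10/13 - 9/10)/4 = -6 + (¼)*(-217/130) = -6 - 217/520 = -3337/520)
(-5 + √(9 + 5))²*f(-22) - 569 = (-5 + √(9 + 5))²*(-3337/520) - 569 = (-5 + √14)²*(-3337/520) - 569 = -3337*(-5 + √14)²/520 - 569 = -569 - 3337*(-5 + √14)²/520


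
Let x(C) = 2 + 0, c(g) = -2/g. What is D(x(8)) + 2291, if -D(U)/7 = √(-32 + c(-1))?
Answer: 2291 - 7*I*√30 ≈ 2291.0 - 38.341*I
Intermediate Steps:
x(C) = 2
D(U) = -7*I*√30 (D(U) = -7*√(-32 - 2/(-1)) = -7*√(-32 - 2*(-1)) = -7*√(-32 + 2) = -7*I*√30)
D(x(8)) + 2291 = -7*I*√30 + 2291 = 2291 - 7*I*√30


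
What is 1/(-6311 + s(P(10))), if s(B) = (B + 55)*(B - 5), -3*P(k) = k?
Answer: -9/60674 ≈ -0.00014833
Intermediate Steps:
P(k) = -k/3
s(B) = (-5 + B)*(55 + B) (s(B) = (55 + B)*(-5 + B) = (-5 + B)*(55 + B))
1/(-6311 + s(P(10))) = 1/(-6311 + (-275 + (-⅓*10)² + 50*(-⅓*10))) = 1/(-6311 + (-275 + (-10/3)² + 50*(-10/3))) = 1/(-6311 + (-275 + 100/9 - 500/3)) = 1/(-6311 - 3875/9) = 1/(-60674/9) = -9/60674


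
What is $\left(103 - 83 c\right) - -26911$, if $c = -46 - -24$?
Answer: $28840$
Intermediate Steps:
$c = -22$ ($c = -46 + 24 = -22$)
$\left(103 - 83 c\right) - -26911 = \left(103 - -1826\right) - -26911 = \left(103 + 1826\right) + 26911 = 1929 + 26911 = 28840$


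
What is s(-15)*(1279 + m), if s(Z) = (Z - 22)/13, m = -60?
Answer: -45103/13 ≈ -3469.5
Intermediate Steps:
s(Z) = -22/13 + Z/13 (s(Z) = (-22 + Z)*(1/13) = -22/13 + Z/13)
s(-15)*(1279 + m) = (-22/13 + (1/13)*(-15))*(1279 - 60) = (-22/13 - 15/13)*1219 = -37/13*1219 = -45103/13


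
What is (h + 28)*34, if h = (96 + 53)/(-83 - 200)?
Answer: 264350/283 ≈ 934.10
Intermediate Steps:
h = -149/283 (h = 149/(-283) = 149*(-1/283) = -149/283 ≈ -0.52650)
(h + 28)*34 = (-149/283 + 28)*34 = (7775/283)*34 = 264350/283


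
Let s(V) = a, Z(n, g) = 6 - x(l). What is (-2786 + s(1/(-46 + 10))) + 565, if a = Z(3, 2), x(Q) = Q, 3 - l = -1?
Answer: -2219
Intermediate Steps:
l = 4 (l = 3 - 1*(-1) = 3 + 1 = 4)
Z(n, g) = 2 (Z(n, g) = 6 - 1*4 = 6 - 4 = 2)
a = 2
s(V) = 2
(-2786 + s(1/(-46 + 10))) + 565 = (-2786 + 2) + 565 = -2784 + 565 = -2219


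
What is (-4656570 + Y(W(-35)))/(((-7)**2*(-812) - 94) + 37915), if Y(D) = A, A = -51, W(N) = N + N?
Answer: 4656621/1967 ≈ 2367.4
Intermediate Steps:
W(N) = 2*N
Y(D) = -51
(-4656570 + Y(W(-35)))/(((-7)**2*(-812) - 94) + 37915) = (-4656570 - 51)/(((-7)**2*(-812) - 94) + 37915) = -4656621/((49*(-812) - 94) + 37915) = -4656621/((-39788 - 94) + 37915) = -4656621/(-39882 + 37915) = -4656621/(-1967) = -4656621*(-1/1967) = 4656621/1967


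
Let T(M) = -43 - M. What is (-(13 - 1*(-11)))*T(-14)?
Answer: 696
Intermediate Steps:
(-(13 - 1*(-11)))*T(-14) = (-(13 - 1*(-11)))*(-43 - 1*(-14)) = (-(13 + 11))*(-43 + 14) = -1*24*(-29) = -24*(-29) = 696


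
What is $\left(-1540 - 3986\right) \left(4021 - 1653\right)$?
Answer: $-13085568$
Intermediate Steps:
$\left(-1540 - 3986\right) \left(4021 - 1653\right) = \left(-5526\right) 2368 = -13085568$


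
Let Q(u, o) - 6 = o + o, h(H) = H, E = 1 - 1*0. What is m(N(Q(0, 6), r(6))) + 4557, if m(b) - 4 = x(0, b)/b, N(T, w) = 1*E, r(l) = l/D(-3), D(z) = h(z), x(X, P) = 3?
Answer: 4564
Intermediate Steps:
E = 1 (E = 1 + 0 = 1)
D(z) = z
Q(u, o) = 6 + 2*o (Q(u, o) = 6 + (o + o) = 6 + 2*o)
r(l) = -l/3 (r(l) = l/(-3) = l*(-⅓) = -l/3)
N(T, w) = 1 (N(T, w) = 1*1 = 1)
m(b) = 4 + 3/b
m(N(Q(0, 6), r(6))) + 4557 = (4 + 3/1) + 4557 = (4 + 3*1) + 4557 = (4 + 3) + 4557 = 7 + 4557 = 4564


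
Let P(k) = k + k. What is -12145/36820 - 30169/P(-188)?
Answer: 7901829/98888 ≈ 79.907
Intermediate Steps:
P(k) = 2*k
-12145/36820 - 30169/P(-188) = -12145/36820 - 30169/(2*(-188)) = -12145*1/36820 - 30169/(-376) = -347/1052 - 30169*(-1/376) = -347/1052 + 30169/376 = 7901829/98888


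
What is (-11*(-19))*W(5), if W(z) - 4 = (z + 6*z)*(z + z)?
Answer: 73986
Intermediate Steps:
W(z) = 4 + 14*z² (W(z) = 4 + (z + 6*z)*(z + z) = 4 + (7*z)*(2*z) = 4 + 14*z²)
(-11*(-19))*W(5) = (-11*(-19))*(4 + 14*5²) = 209*(4 + 14*25) = 209*(4 + 350) = 209*354 = 73986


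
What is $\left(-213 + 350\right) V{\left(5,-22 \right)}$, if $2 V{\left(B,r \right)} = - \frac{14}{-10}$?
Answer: $\frac{959}{10} \approx 95.9$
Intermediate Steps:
$V{\left(B,r \right)} = \frac{7}{10}$ ($V{\left(B,r \right)} = \frac{\left(-14\right) \frac{1}{-10}}{2} = \frac{\left(-14\right) \left(- \frac{1}{10}\right)}{2} = \frac{1}{2} \cdot \frac{7}{5} = \frac{7}{10}$)
$\left(-213 + 350\right) V{\left(5,-22 \right)} = \left(-213 + 350\right) \frac{7}{10} = 137 \cdot \frac{7}{10} = \frac{959}{10}$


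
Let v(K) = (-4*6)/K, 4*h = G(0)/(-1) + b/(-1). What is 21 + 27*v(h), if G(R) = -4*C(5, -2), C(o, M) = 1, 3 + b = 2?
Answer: -2487/5 ≈ -497.40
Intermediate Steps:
b = -1 (b = -3 + 2 = -1)
G(R) = -4 (G(R) = -4*1 = -4)
h = 5/4 (h = (-4/(-1) - 1/(-1))/4 = (-4*(-1) - 1*(-1))/4 = (4 + 1)/4 = (¼)*5 = 5/4 ≈ 1.2500)
v(K) = -24/K
21 + 27*v(h) = 21 + 27*(-24/5/4) = 21 + 27*(-24*⅘) = 21 + 27*(-96/5) = 21 - 2592/5 = -2487/5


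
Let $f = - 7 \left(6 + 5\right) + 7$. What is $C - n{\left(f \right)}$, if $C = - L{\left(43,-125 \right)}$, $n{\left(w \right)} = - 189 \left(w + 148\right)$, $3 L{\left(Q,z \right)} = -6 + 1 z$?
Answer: $\frac{44357}{3} \approx 14786.0$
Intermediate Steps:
$L{\left(Q,z \right)} = -2 + \frac{z}{3}$ ($L{\left(Q,z \right)} = \frac{-6 + 1 z}{3} = \frac{-6 + z}{3} = -2 + \frac{z}{3}$)
$f = -70$ ($f = \left(-7\right) 11 + 7 = -77 + 7 = -70$)
$n{\left(w \right)} = -27972 - 189 w$ ($n{\left(w \right)} = - 189 \left(148 + w\right) = -27972 - 189 w$)
$C = \frac{131}{3}$ ($C = - (-2 + \frac{1}{3} \left(-125\right)) = - (-2 - \frac{125}{3}) = \left(-1\right) \left(- \frac{131}{3}\right) = \frac{131}{3} \approx 43.667$)
$C - n{\left(f \right)} = \frac{131}{3} - \left(-27972 - -13230\right) = \frac{131}{3} - \left(-27972 + 13230\right) = \frac{131}{3} - -14742 = \frac{131}{3} + 14742 = \frac{44357}{3}$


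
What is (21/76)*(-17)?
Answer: -357/76 ≈ -4.6974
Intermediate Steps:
(21/76)*(-17) = -357/76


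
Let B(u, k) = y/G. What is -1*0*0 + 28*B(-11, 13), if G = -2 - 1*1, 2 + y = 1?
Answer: 28/3 ≈ 9.3333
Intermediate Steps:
y = -1 (y = -2 + 1 = -1)
G = -3 (G = -2 - 1 = -3)
B(u, k) = ⅓ (B(u, k) = -1/(-3) = -1*(-⅓) = ⅓)
-1*0*0 + 28*B(-11, 13) = -1*0*0 + 28*(⅓) = 0*0 + 28/3 = 0 + 28/3 = 28/3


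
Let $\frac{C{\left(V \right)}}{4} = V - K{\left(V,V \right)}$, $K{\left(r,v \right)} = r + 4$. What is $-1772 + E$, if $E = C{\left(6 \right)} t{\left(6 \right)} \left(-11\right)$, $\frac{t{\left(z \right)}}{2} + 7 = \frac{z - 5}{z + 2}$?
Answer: $-4192$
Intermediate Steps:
$t{\left(z \right)} = -14 + \frac{2 \left(-5 + z\right)}{2 + z}$ ($t{\left(z \right)} = -14 + 2 \frac{z - 5}{z + 2} = -14 + 2 \frac{-5 + z}{2 + z} = -14 + \frac{2 \left(-5 + z\right)}{2 + z}$)
$K{\left(r,v \right)} = 4 + r$
$C{\left(V \right)} = -16$ ($C{\left(V \right)} = 4 \left(V - \left(4 + V\right)\right) = 4 \left(-4\right) = -16$)
$E = -2420$ ($E = - 16 \frac{2 \left(-19 - 36\right)}{2 + 6} \left(-11\right) = - 16 \frac{2 \left(-19 - 36\right)}{8} \left(-11\right) = - 16 \cdot 2 \cdot \frac{1}{8} \left(-55\right) \left(-11\right) = \left(-16\right) \left(- \frac{55}{4}\right) \left(-11\right) = 220 \left(-11\right) = -2420$)
$-1772 + E = -1772 - 2420 = -4192$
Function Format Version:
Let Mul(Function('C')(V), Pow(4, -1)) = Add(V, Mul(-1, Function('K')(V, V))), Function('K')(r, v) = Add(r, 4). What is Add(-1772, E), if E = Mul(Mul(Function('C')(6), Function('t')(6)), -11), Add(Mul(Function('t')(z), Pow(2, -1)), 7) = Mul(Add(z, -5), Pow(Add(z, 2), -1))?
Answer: -4192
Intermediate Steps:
Function('t')(z) = Add(-14, Mul(2, Pow(Add(2, z), -1), Add(-5, z))) (Function('t')(z) = Add(-14, Mul(2, Mul(Add(z, -5), Pow(Add(z, 2), -1)))) = Add(-14, Mul(2, Mul(Add(-5, z), Pow(Add(2, z), -1)))) = Add(-14, Mul(2, Mul(Pow(Add(2, z), -1), Add(-5, z)))) = Add(-14, Mul(2, Pow(Add(2, z), -1), Add(-5, z))))
Function('K')(r, v) = Add(4, r)
Function('C')(V) = -16 (Function('C')(V) = Mul(4, Add(V, Mul(-1, Add(4, V)))) = Mul(4, Add(V, Add(-4, Mul(-1, V)))) = Mul(4, -4) = -16)
E = -2420 (E = Mul(Mul(-16, Mul(2, Pow(Add(2, 6), -1), Add(-19, Mul(-6, 6)))), -11) = Mul(Mul(-16, Mul(2, Pow(8, -1), Add(-19, -36))), -11) = Mul(Mul(-16, Mul(2, Rational(1, 8), -55)), -11) = Mul(Mul(-16, Rational(-55, 4)), -11) = Mul(220, -11) = -2420)
Add(-1772, E) = Add(-1772, -2420) = -4192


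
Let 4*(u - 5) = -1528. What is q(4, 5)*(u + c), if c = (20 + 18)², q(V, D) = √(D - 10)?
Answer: 1067*I*√5 ≈ 2385.9*I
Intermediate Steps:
u = -377 (u = 5 + (¼)*(-1528) = 5 - 382 = -377)
q(V, D) = √(-10 + D)
c = 1444 (c = 38² = 1444)
q(4, 5)*(u + c) = √(-10 + 5)*(-377 + 1444) = √(-5)*1067 = (I*√5)*1067 = 1067*I*√5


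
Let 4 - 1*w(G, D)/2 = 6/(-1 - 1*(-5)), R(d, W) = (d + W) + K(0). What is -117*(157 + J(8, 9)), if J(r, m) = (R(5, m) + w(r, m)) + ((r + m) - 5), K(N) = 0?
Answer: -21996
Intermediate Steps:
R(d, W) = W + d (R(d, W) = (d + W) + 0 = (W + d) + 0 = W + d)
w(G, D) = 5 (w(G, D) = 8 - 12/(-1 - 1*(-5)) = 8 - 12/(-1 + 5) = 8 - 12/4 = 8 - 2*3/2 = 8 - 3 = 5)
J(r, m) = 5 + r + 2*m (J(r, m) = ((m + 5) + 5) + ((r + m) - 5) = ((5 + m) + 5) + ((m + r) - 5) = (10 + m) + (-5 + m + r) = 5 + r + 2*m)
-117*(157 + J(8, 9)) = -117*(157 + (5 + 8 + 2*9)) = -117*(157 + (5 + 8 + 18)) = -117*(157 + 31) = -117*188 = -21996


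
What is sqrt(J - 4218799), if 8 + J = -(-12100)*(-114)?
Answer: 3*I*sqrt(622023) ≈ 2366.1*I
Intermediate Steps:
J = -1379408 (J = -8 - (-12100)*(-114) = -8 - 1*1379400 = -8 - 1379400 = -1379408)
sqrt(J - 4218799) = sqrt(-1379408 - 4218799) = sqrt(-5598207) = 3*I*sqrt(622023)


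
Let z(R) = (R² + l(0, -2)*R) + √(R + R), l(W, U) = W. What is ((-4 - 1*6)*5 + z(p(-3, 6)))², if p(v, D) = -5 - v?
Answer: 2112 - 184*I ≈ 2112.0 - 184.0*I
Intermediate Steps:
z(R) = R² + √2*√R (z(R) = (R² + 0*R) + √(R + R) = (R² + 0) + √(2*R) = R² + √2*√R)
((-4 - 1*6)*5 + z(p(-3, 6)))² = ((-4 - 1*6)*5 + ((-5 - 1*(-3))² + √2*√(-5 - 1*(-3))))² = ((-4 - 6)*5 + ((-5 + 3)² + √2*√(-5 + 3)))² = (-10*5 + ((-2)² + √2*√(-2)))² = (-50 + (4 + √2*(I*√2)))² = (-50 + (4 + 2*I))² = (-46 + 2*I)²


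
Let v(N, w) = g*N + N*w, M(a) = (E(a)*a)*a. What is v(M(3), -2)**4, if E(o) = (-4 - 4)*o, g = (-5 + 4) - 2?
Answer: 1360488960000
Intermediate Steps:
g = -3 (g = -1 - 2 = -3)
E(o) = -8*o
M(a) = -8*a**3 (M(a) = ((-8*a)*a)*a = (-8*a**2)*a = -8*a**3)
v(N, w) = -3*N + N*w
v(M(3), -2)**4 = ((-8*3**3)*(-3 - 2))**4 = (-8*27*(-5))**4 = (-216*(-5))**4 = 1080**4 = 1360488960000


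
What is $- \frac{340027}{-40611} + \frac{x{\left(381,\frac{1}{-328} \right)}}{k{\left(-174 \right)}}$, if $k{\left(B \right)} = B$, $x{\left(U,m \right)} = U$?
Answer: $\frac{14563969}{2355438} \approx 6.1831$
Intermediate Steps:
$- \frac{340027}{-40611} + \frac{x{\left(381,\frac{1}{-328} \right)}}{k{\left(-174 \right)}} = - \frac{340027}{-40611} + \frac{381}{-174} = \left(-340027\right) \left(- \frac{1}{40611}\right) + 381 \left(- \frac{1}{174}\right) = \frac{340027}{40611} - \frac{127}{58} = \frac{14563969}{2355438}$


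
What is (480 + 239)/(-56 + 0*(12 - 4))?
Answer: -719/56 ≈ -12.839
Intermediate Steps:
(480 + 239)/(-56 + 0*(12 - 4)) = 719/(-56 + 0*8) = 719/(-56 + 0) = 719/(-56) = 719*(-1/56) = -719/56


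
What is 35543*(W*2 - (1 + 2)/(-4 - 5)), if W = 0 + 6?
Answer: 1315091/3 ≈ 4.3836e+5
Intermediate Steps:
W = 6
35543*(W*2 - (1 + 2)/(-4 - 5)) = 35543*(6*2 - (1 + 2)/(-4 - 5)) = 35543*(12 - 3/(-9)) = 35543*(12 - 3*(-1)/9) = 35543*(12 - 1*(-⅓)) = 35543*(12 + ⅓) = 35543*(37/3) = 1315091/3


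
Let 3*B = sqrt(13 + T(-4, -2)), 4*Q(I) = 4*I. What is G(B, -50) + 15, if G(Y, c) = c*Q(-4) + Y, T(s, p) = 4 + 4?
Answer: 215 + sqrt(21)/3 ≈ 216.53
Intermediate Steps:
T(s, p) = 8
Q(I) = I (Q(I) = (4*I)/4 = I)
B = sqrt(21)/3 (B = sqrt(13 + 8)/3 = sqrt(21)/3 ≈ 1.5275)
G(Y, c) = Y - 4*c (G(Y, c) = c*(-4) + Y = -4*c + Y = Y - 4*c)
G(B, -50) + 15 = (sqrt(21)/3 - 4*(-50)) + 15 = (sqrt(21)/3 + 200) + 15 = (200 + sqrt(21)/3) + 15 = 215 + sqrt(21)/3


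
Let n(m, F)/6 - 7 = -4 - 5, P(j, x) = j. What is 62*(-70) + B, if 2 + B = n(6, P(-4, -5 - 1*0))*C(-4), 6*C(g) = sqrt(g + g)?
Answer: -4342 - 4*I*sqrt(2) ≈ -4342.0 - 5.6569*I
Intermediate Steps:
C(g) = sqrt(2)*sqrt(g)/6 (C(g) = sqrt(g + g)/6 = sqrt(2*g)/6 = (sqrt(2)*sqrt(g))/6 = sqrt(2)*sqrt(g)/6)
n(m, F) = -12 (n(m, F) = 42 + 6*(-4 - 5) = 42 + 6*(-9) = 42 - 54 = -12)
B = -2 - 4*I*sqrt(2) (B = -2 - 2*sqrt(2)*sqrt(-4) = -2 - 2*sqrt(2)*2*I = -2 - 4*I*sqrt(2) ≈ -2.0 - 5.6569*I)
62*(-70) + B = 62*(-70) + (-2 - 4*I*sqrt(2)) = -4340 + (-2 - 4*I*sqrt(2)) = -4342 - 4*I*sqrt(2)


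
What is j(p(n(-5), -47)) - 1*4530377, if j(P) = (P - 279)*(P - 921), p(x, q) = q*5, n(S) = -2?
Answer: -3936193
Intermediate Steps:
p(x, q) = 5*q
j(P) = (-921 + P)*(-279 + P) (j(P) = (-279 + P)*(-921 + P) = (-921 + P)*(-279 + P))
j(p(n(-5), -47)) - 1*4530377 = (256959 + (5*(-47))**2 - 6000*(-47)) - 1*4530377 = (256959 + (-235)**2 - 1200*(-235)) - 4530377 = (256959 + 55225 + 282000) - 4530377 = 594184 - 4530377 = -3936193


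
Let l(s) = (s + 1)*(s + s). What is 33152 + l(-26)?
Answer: 34452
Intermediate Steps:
l(s) = 2*s*(1 + s) (l(s) = (1 + s)*(2*s) = 2*s*(1 + s))
33152 + l(-26) = 33152 + 2*(-26)*(1 - 26) = 33152 + 2*(-26)*(-25) = 33152 + 1300 = 34452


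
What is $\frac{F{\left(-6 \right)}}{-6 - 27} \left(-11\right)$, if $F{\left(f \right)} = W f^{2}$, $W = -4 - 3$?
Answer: $-84$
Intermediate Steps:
$W = -7$
$F{\left(f \right)} = - 7 f^{2}$
$\frac{F{\left(-6 \right)}}{-6 - 27} \left(-11\right) = \frac{\left(-7\right) \left(-6\right)^{2}}{-6 - 27} \left(-11\right) = \frac{\left(-7\right) 36}{-33} \left(-11\right) = \left(-252\right) \left(- \frac{1}{33}\right) \left(-11\right) = \frac{84}{11} \left(-11\right) = -84$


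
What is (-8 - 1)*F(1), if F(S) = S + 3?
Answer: -36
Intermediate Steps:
F(S) = 3 + S
(-8 - 1)*F(1) = (-8 - 1)*(3 + 1) = -9*4 = -36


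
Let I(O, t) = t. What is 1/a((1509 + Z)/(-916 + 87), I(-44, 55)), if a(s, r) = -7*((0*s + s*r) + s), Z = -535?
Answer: 829/381808 ≈ 0.0021712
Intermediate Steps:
a(s, r) = -7*s - 7*r*s (a(s, r) = -7*((0 + r*s) + s) = -7*(r*s + s) = -7*(s + r*s) = -7*s - 7*r*s)
1/a((1509 + Z)/(-916 + 87), I(-44, 55)) = 1/(-7*(1509 - 535)/(-916 + 87)*(1 + 55)) = 1/(-7*974/(-829)*56) = 1/(-7*974*(-1/829)*56) = 1/(-7*(-974/829)*56) = 1/(381808/829) = 829/381808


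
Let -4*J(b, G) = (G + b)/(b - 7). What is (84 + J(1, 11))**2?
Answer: 28561/4 ≈ 7140.3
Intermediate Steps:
J(b, G) = -(G + b)/(4*(-7 + b)) (J(b, G) = -(G + b)/(4*(b - 7)) = -(G + b)/(4*(-7 + b)))
(84 + J(1, 11))**2 = (84 + (-1*11 - 1*1)/(4*(-7 + 1)))**2 = (84 + (1/4)*(-11 - 1)/(-6))**2 = (84 + (1/4)*(-1/6)*(-12))**2 = (84 + 1/2)**2 = (169/2)**2 = 28561/4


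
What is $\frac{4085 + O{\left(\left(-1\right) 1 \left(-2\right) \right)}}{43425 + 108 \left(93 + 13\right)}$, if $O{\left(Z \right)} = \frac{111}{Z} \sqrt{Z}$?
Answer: $\frac{4085}{54873} + \frac{37 \sqrt{2}}{36582} \approx 0.075875$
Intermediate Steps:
$O{\left(Z \right)} = \frac{111}{\sqrt{Z}}$
$\frac{4085 + O{\left(\left(-1\right) 1 \left(-2\right) \right)}}{43425 + 108 \left(93 + 13\right)} = \frac{4085 + \frac{111}{\sqrt{2}}}{43425 + 108 \left(93 + 13\right)} = \frac{4085 + \frac{111}{\sqrt{2}}}{43425 + 108 \cdot 106} = \frac{4085 + \frac{111}{\sqrt{2}}}{43425 + 11448} = \frac{4085 + 111 \frac{\sqrt{2}}{2}}{54873} = \left(4085 + \frac{111 \sqrt{2}}{2}\right) \frac{1}{54873} = \frac{4085}{54873} + \frac{37 \sqrt{2}}{36582}$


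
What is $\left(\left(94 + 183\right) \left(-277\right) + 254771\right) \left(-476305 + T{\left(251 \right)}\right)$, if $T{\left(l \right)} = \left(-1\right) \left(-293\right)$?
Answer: $-84750128504$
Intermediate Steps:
$T{\left(l \right)} = 293$
$\left(\left(94 + 183\right) \left(-277\right) + 254771\right) \left(-476305 + T{\left(251 \right)}\right) = \left(\left(94 + 183\right) \left(-277\right) + 254771\right) \left(-476305 + 293\right) = \left(277 \left(-277\right) + 254771\right) \left(-476012\right) = \left(-76729 + 254771\right) \left(-476012\right) = 178042 \left(-476012\right) = -84750128504$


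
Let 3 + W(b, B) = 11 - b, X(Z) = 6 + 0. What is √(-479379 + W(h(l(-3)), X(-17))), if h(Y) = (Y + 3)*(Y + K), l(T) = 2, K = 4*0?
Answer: I*√479381 ≈ 692.37*I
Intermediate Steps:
K = 0
h(Y) = Y*(3 + Y) (h(Y) = (Y + 3)*(Y + 0) = (3 + Y)*Y = Y*(3 + Y))
X(Z) = 6
W(b, B) = 8 - b (W(b, B) = -3 + (11 - b) = 8 - b)
√(-479379 + W(h(l(-3)), X(-17))) = √(-479379 + (8 - 2*(3 + 2))) = √(-479379 + (8 - 2*5)) = √(-479379 + (8 - 1*10)) = √(-479379 + (8 - 10)) = √(-479379 - 2) = √(-479381) = I*√479381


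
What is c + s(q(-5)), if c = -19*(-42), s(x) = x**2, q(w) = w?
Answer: 823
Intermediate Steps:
c = 798
c + s(q(-5)) = 798 + (-5)**2 = 798 + 25 = 823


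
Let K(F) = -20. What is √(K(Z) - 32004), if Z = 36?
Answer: 2*I*√8006 ≈ 178.95*I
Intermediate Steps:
√(K(Z) - 32004) = √(-20 - 32004) = √(-32024) = 2*I*√8006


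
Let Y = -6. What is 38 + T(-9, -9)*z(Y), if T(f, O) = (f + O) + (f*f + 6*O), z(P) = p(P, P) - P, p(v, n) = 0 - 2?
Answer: 74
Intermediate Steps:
p(v, n) = -2
z(P) = -2 - P
T(f, O) = f + f² + 7*O (T(f, O) = (O + f) + (f² + 6*O) = f + f² + 7*O)
38 + T(-9, -9)*z(Y) = 38 + (-9 + (-9)² + 7*(-9))*(-2 - 1*(-6)) = 38 + (-9 + 81 - 63)*(-2 + 6) = 38 + 9*4 = 38 + 36 = 74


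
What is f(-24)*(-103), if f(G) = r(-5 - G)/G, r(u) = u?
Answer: 1957/24 ≈ 81.542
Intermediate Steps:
f(G) = (-5 - G)/G
f(-24)*(-103) = ((-5 - 1*(-24))/(-24))*(-103) = -(-5 + 24)/24*(-103) = -1/24*19*(-103) = -19/24*(-103) = 1957/24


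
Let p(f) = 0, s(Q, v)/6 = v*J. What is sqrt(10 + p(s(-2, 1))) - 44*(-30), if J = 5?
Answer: 1320 + sqrt(10) ≈ 1323.2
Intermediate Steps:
s(Q, v) = 30*v (s(Q, v) = 6*(v*5) = 6*(5*v) = 30*v)
sqrt(10 + p(s(-2, 1))) - 44*(-30) = sqrt(10 + 0) - 44*(-30) = sqrt(10) + 1320 = 1320 + sqrt(10)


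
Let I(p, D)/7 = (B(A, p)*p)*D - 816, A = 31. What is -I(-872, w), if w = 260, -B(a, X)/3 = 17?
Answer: -80933328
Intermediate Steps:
B(a, X) = -51 (B(a, X) = -3*17 = -51)
I(p, D) = -5712 - 357*D*p (I(p, D) = 7*((-51*p)*D - 816) = 7*(-51*D*p - 816) = 7*(-816 - 51*D*p) = -5712 - 357*D*p)
-I(-872, w) = -(-5712 - 357*260*(-872)) = -(-5712 + 80939040) = -1*80933328 = -80933328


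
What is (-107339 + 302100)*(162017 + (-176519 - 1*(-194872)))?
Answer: 35129041570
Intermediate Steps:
(-107339 + 302100)*(162017 + (-176519 - 1*(-194872))) = 194761*(162017 + (-176519 + 194872)) = 194761*(162017 + 18353) = 194761*180370 = 35129041570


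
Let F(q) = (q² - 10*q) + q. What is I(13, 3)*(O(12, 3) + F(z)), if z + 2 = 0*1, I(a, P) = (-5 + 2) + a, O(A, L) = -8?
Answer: 140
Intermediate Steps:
I(a, P) = -3 + a
z = -2 (z = -2 + 0*1 = -2 + 0 = -2)
F(q) = q² - 9*q
I(13, 3)*(O(12, 3) + F(z)) = (-3 + 13)*(-8 - 2*(-9 - 2)) = 10*(-8 - 2*(-11)) = 10*(-8 + 22) = 10*14 = 140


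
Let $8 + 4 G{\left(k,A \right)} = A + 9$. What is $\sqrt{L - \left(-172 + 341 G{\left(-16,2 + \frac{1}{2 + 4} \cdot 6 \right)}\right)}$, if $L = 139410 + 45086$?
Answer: $\sqrt{184327} \approx 429.33$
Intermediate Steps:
$G{\left(k,A \right)} = \frac{1}{4} + \frac{A}{4}$ ($G{\left(k,A \right)} = -2 + \frac{A + 9}{4} = -2 + \frac{9 + A}{4} = -2 + \left(\frac{9}{4} + \frac{A}{4}\right) = \frac{1}{4} + \frac{A}{4}$)
$L = 184496$
$\sqrt{L - \left(-172 + 341 G{\left(-16,2 + \frac{1}{2 + 4} \cdot 6 \right)}\right)} = \sqrt{184496 + \left(- 341 \left(\frac{1}{4} + \frac{2 + \frac{1}{2 + 4} \cdot 6}{4}\right) + 172\right)} = \sqrt{184496 + \left(- 341 \left(\frac{1}{4} + \frac{2 + \frac{1}{6} \cdot 6}{4}\right) + 172\right)} = \sqrt{184496 + \left(- 341 \left(\frac{1}{4} + \frac{2 + 1}{4}\right) + 172\right)} = \sqrt{184496 + \left(- 341 \left(\frac{1}{4} + \frac{1}{4} \cdot 3\right) + 172\right)} = \sqrt{184496 + \left(- 341 \left(\frac{1}{4} + \frac{3}{4}\right) + 172\right)} = \sqrt{184496 + \left(\left(-341\right) 1 + 172\right)} = \sqrt{184496 + \left(-341 + 172\right)} = \sqrt{184496 - 169} = \sqrt{184327}$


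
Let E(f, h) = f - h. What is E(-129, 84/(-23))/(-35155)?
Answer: 2883/808565 ≈ 0.0035656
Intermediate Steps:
E(-129, 84/(-23))/(-35155) = (-129 - 84/(-23))/(-35155) = (-129 - 84*(-1)/23)*(-1/35155) = (-129 - 1*(-84/23))*(-1/35155) = (-129 + 84/23)*(-1/35155) = -2883/23*(-1/35155) = 2883/808565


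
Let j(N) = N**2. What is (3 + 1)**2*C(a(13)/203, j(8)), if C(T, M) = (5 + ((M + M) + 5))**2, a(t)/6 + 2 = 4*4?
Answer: 304704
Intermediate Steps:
a(t) = 84 (a(t) = -12 + 6*(4*4) = -12 + 6*16 = -12 + 96 = 84)
C(T, M) = (10 + 2*M)**2 (C(T, M) = (5 + (2*M + 5))**2 = (5 + (5 + 2*M))**2 = (10 + 2*M)**2)
(3 + 1)**2*C(a(13)/203, j(8)) = (3 + 1)**2*(4*(5 + 8**2)**2) = 4**2*(4*(5 + 64)**2) = 16*(4*69**2) = 16*(4*4761) = 16*19044 = 304704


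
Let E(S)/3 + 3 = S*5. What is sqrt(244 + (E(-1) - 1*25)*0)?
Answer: 2*sqrt(61) ≈ 15.620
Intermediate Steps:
E(S) = -9 + 15*S (E(S) = -9 + 3*(S*5) = -9 + 3*(5*S) = -9 + 15*S)
sqrt(244 + (E(-1) - 1*25)*0) = sqrt(244 + ((-9 + 15*(-1)) - 1*25)*0) = sqrt(244 + ((-9 - 15) - 25)*0) = sqrt(244 + (-24 - 25)*0) = sqrt(244 - 49*0) = sqrt(244 + 0) = sqrt(244) = 2*sqrt(61)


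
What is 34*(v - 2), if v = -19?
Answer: -714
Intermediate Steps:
34*(v - 2) = 34*(-19 - 2) = 34*(-21) = -714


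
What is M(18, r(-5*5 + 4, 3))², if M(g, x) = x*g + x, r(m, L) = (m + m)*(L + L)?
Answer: 22924944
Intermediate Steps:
r(m, L) = 4*L*m (r(m, L) = (2*m)*(2*L) = 4*L*m)
M(g, x) = x + g*x (M(g, x) = g*x + x = x + g*x)
M(18, r(-5*5 + 4, 3))² = ((4*3*(-5*5 + 4))*(1 + 18))² = ((4*3*(-25 + 4))*19)² = ((4*3*(-21))*19)² = (-252*19)² = (-4788)² = 22924944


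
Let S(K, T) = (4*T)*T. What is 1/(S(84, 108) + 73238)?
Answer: 1/119894 ≈ 8.3407e-6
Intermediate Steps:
S(K, T) = 4*T²
1/(S(84, 108) + 73238) = 1/(4*108² + 73238) = 1/(4*11664 + 73238) = 1/(46656 + 73238) = 1/119894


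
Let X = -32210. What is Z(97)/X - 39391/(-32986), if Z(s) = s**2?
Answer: 239604709/265619765 ≈ 0.90206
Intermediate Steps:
Z(97)/X - 39391/(-32986) = 97**2/(-32210) - 39391/(-32986) = 9409*(-1/32210) - 39391*(-1/32986) = -9409/32210 + 39391/32986 = 239604709/265619765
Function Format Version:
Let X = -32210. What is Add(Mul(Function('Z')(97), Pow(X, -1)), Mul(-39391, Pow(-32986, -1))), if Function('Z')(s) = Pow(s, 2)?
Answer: Rational(239604709, 265619765) ≈ 0.90206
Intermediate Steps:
Add(Mul(Function('Z')(97), Pow(X, -1)), Mul(-39391, Pow(-32986, -1))) = Add(Mul(Pow(97, 2), Pow(-32210, -1)), Mul(-39391, Pow(-32986, -1))) = Add(Mul(9409, Rational(-1, 32210)), Mul(-39391, Rational(-1, 32986))) = Add(Rational(-9409, 32210), Rational(39391, 32986)) = Rational(239604709, 265619765)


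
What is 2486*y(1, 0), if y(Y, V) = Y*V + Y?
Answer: 2486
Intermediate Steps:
y(Y, V) = Y + V*Y (y(Y, V) = V*Y + Y = Y + V*Y)
2486*y(1, 0) = 2486*(1*(1 + 0)) = 2486*(1*1) = 2486*1 = 2486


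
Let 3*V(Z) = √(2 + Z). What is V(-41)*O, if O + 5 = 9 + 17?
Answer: 7*I*√39 ≈ 43.715*I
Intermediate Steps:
V(Z) = √(2 + Z)/3
O = 21 (O = -5 + (9 + 17) = -5 + 26 = 21)
V(-41)*O = (√(2 - 41)/3)*21 = (√(-39)/3)*21 = ((I*√39)/3)*21 = (I*√39/3)*21 = 7*I*√39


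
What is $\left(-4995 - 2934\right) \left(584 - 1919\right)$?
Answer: $10585215$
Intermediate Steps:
$\left(-4995 - 2934\right) \left(584 - 1919\right) = \left(-7929\right) \left(-1335\right) = 10585215$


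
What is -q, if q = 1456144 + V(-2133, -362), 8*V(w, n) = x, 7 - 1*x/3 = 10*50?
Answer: -11647673/8 ≈ -1.4560e+6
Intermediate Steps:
x = -1479 (x = 21 - 30*50 = 21 - 3*500 = 21 - 1500 = -1479)
V(w, n) = -1479/8 (V(w, n) = (1/8)*(-1479) = -1479/8)
q = 11647673/8 (q = 1456144 - 1479/8 = 11647673/8 ≈ 1.4560e+6)
-q = -1*11647673/8 = -11647673/8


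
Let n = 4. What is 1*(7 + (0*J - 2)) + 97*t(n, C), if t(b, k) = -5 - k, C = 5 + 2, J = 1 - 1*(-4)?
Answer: -1159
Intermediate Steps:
J = 5 (J = 1 + 4 = 5)
C = 7
1*(7 + (0*J - 2)) + 97*t(n, C) = 1*(7 + (0*5 - 2)) + 97*(-5 - 1*7) = 1*(7 + (0 - 2)) + 97*(-5 - 7) = 1*(7 - 2) + 97*(-12) = 1*5 - 1164 = 5 - 1164 = -1159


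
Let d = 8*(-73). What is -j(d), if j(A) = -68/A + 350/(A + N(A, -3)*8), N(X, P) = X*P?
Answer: -957/6716 ≈ -0.14250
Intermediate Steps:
N(X, P) = P*X
d = -584
j(A) = -1914/(23*A) (j(A) = -68/A + 350/(A - 3*A*8) = -68/A + 350/(A - 24*A) = -68/A + 350/((-23*A)) = -68/A + 350*(-1/(23*A)) = -68/A - 350/(23*A) = -1914/(23*A))
-j(d) = -(-1914)/(23*(-584)) = -(-1914)*(-1)/(23*584) = -1*957/6716 = -957/6716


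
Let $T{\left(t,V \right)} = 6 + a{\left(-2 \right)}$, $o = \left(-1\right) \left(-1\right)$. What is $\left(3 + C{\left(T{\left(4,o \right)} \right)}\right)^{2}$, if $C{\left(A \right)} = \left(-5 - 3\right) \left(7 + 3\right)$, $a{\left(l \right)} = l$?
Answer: $5929$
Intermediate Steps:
$o = 1$
$T{\left(t,V \right)} = 4$ ($T{\left(t,V \right)} = 6 - 2 = 4$)
$C{\left(A \right)} = -80$ ($C{\left(A \right)} = \left(-8\right) 10 = -80$)
$\left(3 + C{\left(T{\left(4,o \right)} \right)}\right)^{2} = \left(3 - 80\right)^{2} = \left(-77\right)^{2} = 5929$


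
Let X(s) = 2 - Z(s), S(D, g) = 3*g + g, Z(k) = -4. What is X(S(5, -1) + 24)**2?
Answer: 36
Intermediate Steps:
S(D, g) = 4*g
X(s) = 6 (X(s) = 2 - 1*(-4) = 2 + 4 = 6)
X(S(5, -1) + 24)**2 = 6**2 = 36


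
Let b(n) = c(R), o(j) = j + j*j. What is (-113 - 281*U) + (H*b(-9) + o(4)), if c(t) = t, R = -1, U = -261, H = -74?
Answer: 73322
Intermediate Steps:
o(j) = j + j²
b(n) = -1
(-113 - 281*U) + (H*b(-9) + o(4)) = (-113 - 281*(-261)) + (-74*(-1) + 4*(1 + 4)) = (-113 + 73341) + (74 + 4*5) = 73228 + (74 + 20) = 73228 + 94 = 73322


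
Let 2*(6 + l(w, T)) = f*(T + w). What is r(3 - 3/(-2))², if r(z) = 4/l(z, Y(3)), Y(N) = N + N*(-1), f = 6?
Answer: 64/225 ≈ 0.28444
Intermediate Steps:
Y(N) = 0 (Y(N) = N - N = 0)
l(w, T) = -6 + 3*T + 3*w (l(w, T) = -6 + (6*(T + w))/2 = -6 + (6*T + 6*w)/2 = -6 + (3*T + 3*w) = -6 + 3*T + 3*w)
r(z) = 4/(-6 + 3*z) (r(z) = 4/(-6 + 3*0 + 3*z) = 4/(-6 + 0 + 3*z) = 4/(-6 + 3*z))
r(3 - 3/(-2))² = (4/(3*(-2 + (3 - 3/(-2)))))² = (4/(3*(-2 + (3 - 3*(-½)))))² = (4/(3*(-2 + (3 + 3/2))))² = (4/(3*(-2 + 9/2)))² = (4/(3*(5/2)))² = ((4/3)*(⅖))² = (8/15)² = 64/225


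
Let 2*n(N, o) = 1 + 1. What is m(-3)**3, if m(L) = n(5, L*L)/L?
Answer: -1/27 ≈ -0.037037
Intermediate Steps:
n(N, o) = 1 (n(N, o) = (1 + 1)/2 = (1/2)*2 = 1)
m(L) = 1/L
m(-3)**3 = (1/(-3))**3 = (-1/3)**3 = -1/27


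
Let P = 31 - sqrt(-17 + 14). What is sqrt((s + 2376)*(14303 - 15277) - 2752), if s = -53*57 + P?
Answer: sqrt(595284 + 974*I*sqrt(3)) ≈ 771.55 + 1.093*I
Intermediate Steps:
P = 31 - I*sqrt(3) (P = 31 - sqrt(-3) = 31 - I*sqrt(3) ≈ 31.0 - 1.732*I)
s = -2990 - I*sqrt(3) (s = -53*57 + (31 - I*sqrt(3)) = -3021 + (31 - I*sqrt(3)) = -2990 - I*sqrt(3) ≈ -2990.0 - 1.732*I)
sqrt((s + 2376)*(14303 - 15277) - 2752) = sqrt(((-2990 - I*sqrt(3)) + 2376)*(14303 - 15277) - 2752) = sqrt((-614 - I*sqrt(3))*(-974) - 2752) = sqrt((598036 + 974*I*sqrt(3)) - 2752) = sqrt(595284 + 974*I*sqrt(3))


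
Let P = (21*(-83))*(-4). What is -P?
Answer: -6972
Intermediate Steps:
P = 6972 (P = -1743*(-4) = 6972)
-P = -1*6972 = -6972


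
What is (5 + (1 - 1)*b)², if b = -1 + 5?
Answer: 25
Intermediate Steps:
b = 4
(5 + (1 - 1)*b)² = (5 + (1 - 1)*4)² = (5 + 0*4)² = (5 + 0)² = 5² = 25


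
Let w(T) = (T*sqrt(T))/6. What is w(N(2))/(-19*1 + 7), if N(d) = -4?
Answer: I/9 ≈ 0.11111*I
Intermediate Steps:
w(T) = T**(3/2)/6 (w(T) = T**(3/2)*(1/6) = T**(3/2)/6)
w(N(2))/(-19*1 + 7) = ((-4)**(3/2)/6)/(-19*1 + 7) = ((-8*I)/6)/(-19 + 7) = (-4*I/3)/(-12) = -(-1)*I/9 = I/9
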